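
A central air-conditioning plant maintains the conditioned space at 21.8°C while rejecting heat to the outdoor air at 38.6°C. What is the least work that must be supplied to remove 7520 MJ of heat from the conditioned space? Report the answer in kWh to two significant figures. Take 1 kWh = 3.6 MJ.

120 kWh

In absolute terms T_C = 294.95 K and T_H = 311.75 K, so ΔT = 16.80 K.
The reversible limit is COP_R = T_C/ΔT = 17.56, so W_min = Q_C/COP = Q_C·ΔT/T_C.
W_min = 7520 × 16.80/294.95 = 428.3 MJ = 119.0 kWh.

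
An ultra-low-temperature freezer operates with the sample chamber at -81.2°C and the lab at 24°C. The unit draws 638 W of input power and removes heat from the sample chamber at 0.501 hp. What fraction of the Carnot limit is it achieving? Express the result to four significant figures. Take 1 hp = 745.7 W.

Converting, Q̇_C = 0.5010 hp = 373.6 W, so COP_actual = Q̇_C/Ẇ = 373.6/638.0 = 0.5856.
In absolute terms T_C = 191.95 K and T_H = 297.15 K, so ΔT = 105.2 K.
COP_Carnot = T_C/ΔT = 191.95/105.2 = 1.825.
η_II = COP_actual/COP_Carnot = 0.5856/1.825 = 0.3209.

0.3209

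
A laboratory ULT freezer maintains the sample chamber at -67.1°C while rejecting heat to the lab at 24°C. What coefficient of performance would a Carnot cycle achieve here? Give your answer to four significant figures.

2.262

In absolute terms T_C = 206.05 K and T_H = 297.15 K, so ΔT = 91.10 K.
For a reversible cycle, COP_Carnot = T_C/ΔT = 206.05/91.10 = 2.262.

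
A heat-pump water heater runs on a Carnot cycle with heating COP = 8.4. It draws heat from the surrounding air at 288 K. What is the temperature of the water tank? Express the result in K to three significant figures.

327 K

COP_HP = T_H/(T_H − T_C) rearranges to T_H = COP·T_C/(COP − 1).
With T_C = 288.00 K, T_H = 8.4 × 288.00/7.400 = 326.92 K.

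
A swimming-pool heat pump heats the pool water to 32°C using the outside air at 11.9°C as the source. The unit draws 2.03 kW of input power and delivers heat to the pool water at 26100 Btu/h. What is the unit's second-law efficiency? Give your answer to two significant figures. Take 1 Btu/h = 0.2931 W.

0.25

Converting, Q̇_H = 26100 Btu/h = 7.650 kW, so COP_actual = Q̇_H/Ẇ = 7.650/2.030 = 3.768.
In absolute terms T_C = 285.05 K and T_H = 305.15 K, so ΔT = 20.10 K.
COP_Carnot = T_H/ΔT = 305.15/20.10 = 15.18.
η_II = COP_actual/COP_Carnot = 3.768/15.18 = 0.2482.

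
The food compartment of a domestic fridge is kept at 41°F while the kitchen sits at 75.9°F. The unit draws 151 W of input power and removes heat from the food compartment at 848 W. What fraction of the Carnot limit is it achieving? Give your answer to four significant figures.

COP_actual = Q̇_C/Ẇ = 848.0/151.0 = 5.616.
In absolute terms T_C = 278.15 K and T_H = 297.54 K, so ΔT = 19.39 K.
COP_Carnot = T_C/ΔT = 278.15/19.39 = 14.35.
η_II = COP_actual/COP_Carnot = 5.616/14.35 = 0.3915.

0.3915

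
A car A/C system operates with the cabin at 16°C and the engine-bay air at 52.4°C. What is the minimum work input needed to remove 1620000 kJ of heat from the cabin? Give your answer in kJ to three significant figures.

204000 kJ

In absolute terms T_C = 289.15 K and T_H = 325.55 K, so ΔT = 36.40 K.
The reversible limit is COP_R = T_C/ΔT = 7.944, so W_min = Q_C/COP = Q_C·ΔT/T_C.
W_min = 1620000 × 36.40/289.15 = 203900 kJ.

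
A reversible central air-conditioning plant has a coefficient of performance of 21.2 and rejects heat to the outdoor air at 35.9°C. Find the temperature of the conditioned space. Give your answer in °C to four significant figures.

For a Carnot refrigerator COP_R = T_C/(T_H − T_C), so T_C = COP·T_H/(1 + COP).
With T_H = 309.05 K, T_C = 21.2 × 309.05/22.20 = 295.13 K.
Converting, 295.13 K = 21.98°C.

21.98 °C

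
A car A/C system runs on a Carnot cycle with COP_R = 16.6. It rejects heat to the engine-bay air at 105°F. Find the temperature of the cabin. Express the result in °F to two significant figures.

73 °F

For a Carnot refrigerator COP_R = T_C/(T_H − T_C), so T_C = COP·T_H/(1 + COP).
With T_H = 313.71 K, T_C = 16.6 × 313.71/17.60 = 295.88 K.
Converting, 295.88 K = 72.92°F.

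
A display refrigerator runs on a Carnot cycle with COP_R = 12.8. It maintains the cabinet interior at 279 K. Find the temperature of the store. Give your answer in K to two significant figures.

300 K

COP_R = T_C/(T_H − T_C) gives T_H − T_C = T_C/COP.
With T_C = 279.00 K, T_H = 279.00 × (1 + 1/12.8) = 300.80 K.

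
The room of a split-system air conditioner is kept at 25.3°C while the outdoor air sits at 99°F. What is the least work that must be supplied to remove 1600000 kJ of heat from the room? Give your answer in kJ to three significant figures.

In absolute terms T_C = 298.45 K and T_H = 310.37 K, so ΔT = 11.92 K.
The reversible limit is COP_R = T_C/ΔT = 25.03, so W_min = Q_C/COP = Q_C·ΔT/T_C.
W_min = 1600000 × 11.92/298.45 = 63920 kJ.

63900 kJ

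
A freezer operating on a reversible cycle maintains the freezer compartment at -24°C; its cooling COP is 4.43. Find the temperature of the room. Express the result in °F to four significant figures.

COP_R = T_C/(T_H − T_C) gives T_H − T_C = T_C/COP.
With T_C = 249.15 K, T_H = 249.15 × (1 + 1/4.43) = 305.39 K.
Converting, 305.39 K = 90.03°F.

90.03 °F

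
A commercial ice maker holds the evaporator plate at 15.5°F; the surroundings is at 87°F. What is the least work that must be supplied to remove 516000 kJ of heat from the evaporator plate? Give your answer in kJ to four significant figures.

In absolute terms T_C = 263.98 K and T_H = 303.71 K, so ΔT = 39.72 K.
The reversible limit is COP_R = T_C/ΔT = 6.646, so W_min = Q_C/COP = Q_C·ΔT/T_C.
W_min = 516000 × 39.72/263.98 = 77640 kJ.

77640 kJ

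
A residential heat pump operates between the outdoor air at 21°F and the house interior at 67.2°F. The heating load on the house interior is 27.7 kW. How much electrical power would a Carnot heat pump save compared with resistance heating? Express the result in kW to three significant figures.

25.3 kW

In absolute terms T_C = 267.04 K and T_H = 292.71 K, so ΔT = 25.67 K.
COP_Carnot = T_H/ΔT = 292.71/25.67 = 11.40.
Resistance heating needs Ẇ_res = Q̇_H = 27.70 kW; the reversible heat pump needs only Ẇ_hp = Q̇_H/COP = 2.429 kW.
Saving = 27.70 − 2.429 = 25.27 kW.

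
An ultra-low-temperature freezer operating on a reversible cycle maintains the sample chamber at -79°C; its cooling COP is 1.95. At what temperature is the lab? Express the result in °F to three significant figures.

COP_R = T_C/(T_H − T_C) gives T_H − T_C = T_C/COP.
With T_C = 194.15 K, T_H = 194.15 × (1 + 1/1.95) = 293.71 K.
Converting, 293.71 K = 69.02°F.

69.0 °F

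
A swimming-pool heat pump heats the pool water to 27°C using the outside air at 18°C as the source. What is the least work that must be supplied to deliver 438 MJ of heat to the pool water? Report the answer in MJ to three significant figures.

In absolute terms T_C = 291.15 K and T_H = 300.15 K, so ΔT = 9.000 K.
The reversible limit is COP_HP = T_H/ΔT = 33.35, so W_min = Q_H/COP = Q_H·ΔT/T_H.
W_min = 438.0 × 9.000/300.15 = 13.13 MJ.

13.1 MJ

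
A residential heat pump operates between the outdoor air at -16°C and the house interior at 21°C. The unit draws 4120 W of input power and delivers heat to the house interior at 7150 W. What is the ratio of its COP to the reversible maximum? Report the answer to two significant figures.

0.22

COP_actual = Q̇_H/Ẇ = 7150/4120 = 1.735.
In absolute terms T_C = 257.15 K and T_H = 294.15 K, so ΔT = 37.00 K.
COP_Carnot = T_H/ΔT = 294.15/37.00 = 7.950.
η_II = COP_actual/COP_Carnot = 1.735/7.950 = 0.2183.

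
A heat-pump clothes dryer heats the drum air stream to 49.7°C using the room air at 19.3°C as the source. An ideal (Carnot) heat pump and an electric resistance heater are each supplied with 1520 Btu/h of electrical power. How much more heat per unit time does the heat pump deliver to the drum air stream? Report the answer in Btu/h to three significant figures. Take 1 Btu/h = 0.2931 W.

14600 Btu/h

In absolute terms T_C = 292.45 K and T_H = 322.85 K, so ΔT = 30.40 K.
COP_Carnot = T_H/ΔT = 322.85/30.40 = 10.62.
The heat pump delivers Q̇_H = COP × Ẇ = 16140 Btu/h; the resistance heater delivers Ẇ = 1520 Btu/h.
Extra = (COP − 1)·Ẇ = 14620 Btu/h.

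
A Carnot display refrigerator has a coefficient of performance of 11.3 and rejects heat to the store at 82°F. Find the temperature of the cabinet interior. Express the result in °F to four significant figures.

For a Carnot refrigerator COP_R = T_C/(T_H − T_C), so T_C = COP·T_H/(1 + COP).
With T_H = 300.93 K, T_C = 11.3 × 300.93/12.30 = 276.46 K.
Converting, 276.46 K = 37.96°F.

37.96 °F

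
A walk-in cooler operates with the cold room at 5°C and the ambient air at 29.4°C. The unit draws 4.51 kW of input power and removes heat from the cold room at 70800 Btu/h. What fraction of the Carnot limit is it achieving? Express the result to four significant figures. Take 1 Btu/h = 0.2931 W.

Converting, Q̇_C = 70800 Btu/h = 20.75 kW, so COP_actual = Q̇_C/Ẇ = 20.75/4.510 = 4.601.
In absolute terms T_C = 278.15 K and T_H = 302.55 K, so ΔT = 24.40 K.
COP_Carnot = T_C/ΔT = 278.15/24.40 = 11.40.
η_II = COP_actual/COP_Carnot = 4.601/11.40 = 0.4036.

0.4036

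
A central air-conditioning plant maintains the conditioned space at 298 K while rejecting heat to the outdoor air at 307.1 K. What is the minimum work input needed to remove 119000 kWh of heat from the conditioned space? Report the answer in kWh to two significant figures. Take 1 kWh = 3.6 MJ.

3600 kWh

The reservoir spacing is ΔT = 307.1 − 298 = 9.100 K.
The reversible limit is COP_R = T_C/ΔT = 32.75, so W_min = Q_C/COP = Q_C·ΔT/T_C.
W_min = 119000 × 9.100/298.00 = 3634 kWh.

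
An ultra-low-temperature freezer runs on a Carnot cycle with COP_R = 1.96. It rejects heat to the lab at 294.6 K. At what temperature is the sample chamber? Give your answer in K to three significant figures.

For a Carnot refrigerator COP_R = T_C/(T_H − T_C), so T_C = COP·T_H/(1 + COP).
With T_H = 294.60 K, T_C = 1.96 × 294.60/2.960 = 195.07 K.

195 K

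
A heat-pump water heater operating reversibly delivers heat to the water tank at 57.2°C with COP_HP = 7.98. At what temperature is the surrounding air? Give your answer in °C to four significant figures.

15.80 °C

COP_HP = T_H/(T_H − T_C) gives T_H − T_C = T_H/COP.
With T_H = 330.35 K, T_C = 330.35 × (1 − 1/7.98) = 288.95 K.
Converting, 288.95 K = 15.80°C.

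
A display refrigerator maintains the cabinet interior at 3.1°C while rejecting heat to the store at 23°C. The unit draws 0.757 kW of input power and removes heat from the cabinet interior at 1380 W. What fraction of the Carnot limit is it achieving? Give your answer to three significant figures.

Converting, Q̇_C = 1380 W = 1.380 kW, so COP_actual = Q̇_C/Ẇ = 1.380/0.7570 = 1.823.
In absolute terms T_C = 276.25 K and T_H = 296.15 K, so ΔT = 19.90 K.
COP_Carnot = T_C/ΔT = 276.25/19.90 = 13.88.
η_II = COP_actual/COP_Carnot = 1.823/13.88 = 0.1313.

0.131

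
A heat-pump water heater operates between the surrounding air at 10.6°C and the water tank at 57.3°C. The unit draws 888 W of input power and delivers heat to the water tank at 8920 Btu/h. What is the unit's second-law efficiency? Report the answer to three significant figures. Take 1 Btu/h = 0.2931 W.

0.416

Converting, Q̇_H = 8920 Btu/h = 2614 W, so COP_actual = Q̇_H/Ẇ = 2614/888.0 = 2.944.
In absolute terms T_C = 283.75 K and T_H = 330.45 K, so ΔT = 46.70 K.
COP_Carnot = T_H/ΔT = 330.45/46.70 = 7.076.
η_II = COP_actual/COP_Carnot = 2.944/7.076 = 0.4161.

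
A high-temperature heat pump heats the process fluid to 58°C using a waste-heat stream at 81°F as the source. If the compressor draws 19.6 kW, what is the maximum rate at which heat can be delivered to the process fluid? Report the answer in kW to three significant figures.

In absolute terms T_C = 300.37 K and T_H = 331.15 K, so ΔT = 30.78 K.
COP_Carnot = T_H/ΔT = 331.15/30.78 = 10.76.
Q̇_max = COP_Carnot × Ẇ = 10.76 × 19.60 kW = 210.9 kW.

211 kW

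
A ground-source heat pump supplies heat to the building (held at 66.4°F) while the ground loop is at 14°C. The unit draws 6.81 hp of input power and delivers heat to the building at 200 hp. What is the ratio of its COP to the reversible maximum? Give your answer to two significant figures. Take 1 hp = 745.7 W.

COP_actual = Q̇_H/Ẇ = 200.0/6.810 = 29.37.
In absolute terms T_C = 287.15 K and T_H = 292.26 K, so ΔT = 5.111 K.
COP_Carnot = T_H/ΔT = 292.26/5.111 = 57.18.
η_II = COP_actual/COP_Carnot = 29.37/57.18 = 0.5136.

0.51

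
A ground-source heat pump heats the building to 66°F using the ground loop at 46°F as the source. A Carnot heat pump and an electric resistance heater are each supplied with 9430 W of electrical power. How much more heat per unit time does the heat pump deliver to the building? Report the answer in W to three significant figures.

238000 W

In absolute terms T_C = 280.93 K and T_H = 292.04 K, so ΔT = 11.11 K.
COP_Carnot = T_H/ΔT = 292.04/11.11 = 26.28.
The heat pump delivers Q̇_H = COP × Ẇ = 247900 W; the resistance heater delivers Ẇ = 9430 W.
Extra = (COP − 1)·Ẇ = 238400 W.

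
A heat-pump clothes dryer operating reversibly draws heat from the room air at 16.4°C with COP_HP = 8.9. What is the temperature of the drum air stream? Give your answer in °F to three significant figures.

127 °F

COP_HP = T_H/(T_H − T_C) rearranges to T_H = COP·T_C/(COP − 1).
With T_C = 289.55 K, T_H = 8.9 × 289.55/7.900 = 326.20 K.
Converting, 326.20 K = 127.49°F.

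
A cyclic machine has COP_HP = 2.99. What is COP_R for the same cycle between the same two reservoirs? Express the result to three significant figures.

Since Q_H = Q_C + W for any cycle, COP_R = Q_C/W = Q_H/W − 1.
COP_R = 2.99 − 1 = 1.99.

1.99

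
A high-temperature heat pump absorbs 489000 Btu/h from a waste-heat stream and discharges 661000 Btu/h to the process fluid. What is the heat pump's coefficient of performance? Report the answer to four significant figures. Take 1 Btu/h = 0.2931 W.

3.843

The first law gives Q̇_H = Q̇_C + Ẇ, so the three rates are Q̇_C = 489000, Q̇_H = 661000, Ẇ = 172000 Btu/h.
COP_HP = Q̇_H/Ẇ = 661000/172000 = 3.843.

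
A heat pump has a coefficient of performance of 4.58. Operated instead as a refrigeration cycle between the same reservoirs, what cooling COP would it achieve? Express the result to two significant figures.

Since Q_H = Q_C + W for any cycle, COP_R = Q_C/W = Q_H/W − 1.
COP_R = 4.58 − 1 = 3.58.

3.6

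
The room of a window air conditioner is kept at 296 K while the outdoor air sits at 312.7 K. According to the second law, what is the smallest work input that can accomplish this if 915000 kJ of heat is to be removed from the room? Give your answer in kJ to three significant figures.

51600 kJ

The reservoir spacing is ΔT = 312.7 − 296 = 16.70 K.
The reversible limit is COP_R = T_C/ΔT = 17.72, so W_min = Q_C/COP = Q_C·ΔT/T_C.
W_min = 915000 × 16.70/296.00 = 51620 kJ.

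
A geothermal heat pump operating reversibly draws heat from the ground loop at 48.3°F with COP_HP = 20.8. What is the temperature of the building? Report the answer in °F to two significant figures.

COP_HP = T_H/(T_H − T_C) rearranges to T_H = COP·T_C/(COP − 1).
With T_C = 282.21 K, T_H = 20.8 × 282.21/19.80 = 296.46 K.
Converting, 296.46 K = 73.96°F.

74 °F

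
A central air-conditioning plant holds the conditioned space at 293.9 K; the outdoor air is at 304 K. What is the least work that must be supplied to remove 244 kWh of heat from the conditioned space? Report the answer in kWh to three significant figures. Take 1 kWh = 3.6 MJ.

8.39 kWh

The reservoir spacing is ΔT = 304 − 293.9 = 10.10 K.
The reversible limit is COP_R = T_C/ΔT = 29.10, so W_min = Q_C/COP = Q_C·ΔT/T_C.
W_min = 244.0 × 10.10/293.90 = 8.385 kWh.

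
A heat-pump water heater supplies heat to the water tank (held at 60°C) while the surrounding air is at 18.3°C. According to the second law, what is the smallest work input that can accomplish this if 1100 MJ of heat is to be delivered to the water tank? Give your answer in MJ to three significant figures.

In absolute terms T_C = 291.45 K and T_H = 333.15 K, so ΔT = 41.70 K.
The reversible limit is COP_HP = T_H/ΔT = 7.989, so W_min = Q_H/COP = Q_H·ΔT/T_H.
W_min = 1100 × 41.70/333.15 = 137.7 MJ.

138 MJ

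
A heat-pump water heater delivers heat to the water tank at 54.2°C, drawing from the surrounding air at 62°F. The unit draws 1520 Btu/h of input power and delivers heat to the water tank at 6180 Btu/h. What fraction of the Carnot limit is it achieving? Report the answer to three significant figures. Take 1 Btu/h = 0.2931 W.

COP_actual = Q̇_H/Ẇ = 6180/1520 = 4.066.
In absolute terms T_C = 289.82 K and T_H = 327.35 K, so ΔT = 37.53 K.
COP_Carnot = T_H/ΔT = 327.35/37.53 = 8.722.
η_II = COP_actual/COP_Carnot = 4.066/8.722 = 0.4662.

0.466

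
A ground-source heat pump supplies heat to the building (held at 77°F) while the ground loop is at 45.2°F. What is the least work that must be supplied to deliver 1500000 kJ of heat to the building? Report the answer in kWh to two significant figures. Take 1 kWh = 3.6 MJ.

In absolute terms T_C = 280.48 K and T_H = 298.15 K, so ΔT = 17.67 K.
The reversible limit is COP_HP = T_H/ΔT = 16.88, so W_min = Q_H/COP = Q_H·ΔT/T_H.
W_min = 1500000 × 17.67/298.15 = 88880 kJ = 24.69 kWh.

25 kWh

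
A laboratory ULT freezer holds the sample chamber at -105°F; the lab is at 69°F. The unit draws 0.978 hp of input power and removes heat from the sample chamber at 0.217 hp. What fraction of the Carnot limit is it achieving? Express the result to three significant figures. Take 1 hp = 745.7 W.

0.109

COP_actual = Q̇_C/Ẇ = 0.2170/0.9780 = 0.2219.
In absolute terms T_C = 197.04 K and T_H = 293.71 K, so ΔT = 96.67 K.
COP_Carnot = T_C/ΔT = 197.04/96.67 = 2.038.
η_II = COP_actual/COP_Carnot = 0.2219/2.038 = 0.1089.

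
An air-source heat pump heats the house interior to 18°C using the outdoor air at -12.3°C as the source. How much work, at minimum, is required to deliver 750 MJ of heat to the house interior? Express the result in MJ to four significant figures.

78.05 MJ

In absolute terms T_C = 260.85 K and T_H = 291.15 K, so ΔT = 30.30 K.
The reversible limit is COP_HP = T_H/ΔT = 9.609, so W_min = Q_H/COP = Q_H·ΔT/T_H.
W_min = 750.0 × 30.30/291.15 = 78.05 MJ.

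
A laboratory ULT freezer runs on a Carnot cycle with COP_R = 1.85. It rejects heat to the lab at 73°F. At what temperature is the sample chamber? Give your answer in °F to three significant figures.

For a Carnot refrigerator COP_R = T_C/(T_H − T_C), so T_C = COP·T_H/(1 + COP).
With T_H = 295.93 K, T_C = 1.85 × 295.93/2.850 = 192.09 K.
Converting, 192.09 K = -113.90°F.

-114 °F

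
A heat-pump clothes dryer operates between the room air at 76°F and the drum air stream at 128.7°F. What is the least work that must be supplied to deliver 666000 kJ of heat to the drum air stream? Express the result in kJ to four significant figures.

59650 kJ

In absolute terms T_C = 297.59 K and T_H = 326.87 K, so ΔT = 29.28 K.
The reversible limit is COP_HP = T_H/ΔT = 11.16, so W_min = Q_H/COP = Q_H·ΔT/T_H.
W_min = 666000 × 29.28/326.87 = 59650 kJ.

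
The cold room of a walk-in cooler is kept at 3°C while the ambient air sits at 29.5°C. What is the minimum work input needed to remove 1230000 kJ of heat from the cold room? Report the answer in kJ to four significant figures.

In absolute terms T_C = 276.15 K and T_H = 302.65 K, so ΔT = 26.50 K.
The reversible limit is COP_R = T_C/ΔT = 10.42, so W_min = Q_C/COP = Q_C·ΔT/T_C.
W_min = 1230000 × 26.50/276.15 = 118000 kJ.

118000 kJ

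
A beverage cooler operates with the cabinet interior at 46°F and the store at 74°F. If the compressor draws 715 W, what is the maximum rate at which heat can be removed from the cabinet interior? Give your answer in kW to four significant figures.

In absolute terms T_C = 280.93 K and T_H = 296.48 K, so ΔT = 15.56 K.
COP_Carnot = T_C/ΔT = 280.93/15.56 = 18.06.
Q̇_max = COP_Carnot × Ẇ = 18.06 × 715.0 W = 12910 W = 12.91 kW.

12.91 kW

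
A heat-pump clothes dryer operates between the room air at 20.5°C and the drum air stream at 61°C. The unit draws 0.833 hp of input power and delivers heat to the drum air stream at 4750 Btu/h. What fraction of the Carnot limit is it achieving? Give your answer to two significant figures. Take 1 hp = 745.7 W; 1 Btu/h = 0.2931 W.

Converting, Q̇_H = 4750 Btu/h = 1.867 hp, so COP_actual = Q̇_H/Ẇ = 1.867/0.8330 = 2.241.
In absolute terms T_C = 293.65 K and T_H = 334.15 K, so ΔT = 40.50 K.
COP_Carnot = T_H/ΔT = 334.15/40.50 = 8.251.
η_II = COP_actual/COP_Carnot = 2.241/8.251 = 0.2717.

0.27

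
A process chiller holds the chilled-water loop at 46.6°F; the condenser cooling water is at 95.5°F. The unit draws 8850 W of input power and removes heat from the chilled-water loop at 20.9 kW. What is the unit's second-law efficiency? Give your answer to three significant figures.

Converting, Q̇_C = 20.90 kW = 20900 W, so COP_actual = Q̇_C/Ẇ = 20900/8850 = 2.362.
In absolute terms T_C = 281.26 K and T_H = 308.43 K, so ΔT = 27.17 K.
COP_Carnot = T_C/ΔT = 281.26/27.17 = 10.35.
η_II = COP_actual/COP_Carnot = 2.362/10.35 = 0.2281.

0.228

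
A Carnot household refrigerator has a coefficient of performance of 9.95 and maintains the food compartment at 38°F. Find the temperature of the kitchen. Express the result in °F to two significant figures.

COP_R = T_C/(T_H − T_C) gives T_H − T_C = T_C/COP.
With T_C = 276.48 K, T_H = 276.48 × (1 + 1/9.95) = 304.27 K.
Converting, 304.27 K = 88.02°F.

88 °F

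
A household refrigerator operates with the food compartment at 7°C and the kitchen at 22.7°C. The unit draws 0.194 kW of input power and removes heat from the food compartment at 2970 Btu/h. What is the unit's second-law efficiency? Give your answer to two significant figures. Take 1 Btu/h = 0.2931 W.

Converting, Q̇_C = 2970 Btu/h = 0.8705 kW, so COP_actual = Q̇_C/Ẇ = 0.8705/0.1940 = 4.487.
In absolute terms T_C = 280.15 K and T_H = 295.85 K, so ΔT = 15.70 K.
COP_Carnot = T_C/ΔT = 280.15/15.70 = 17.84.
η_II = COP_actual/COP_Carnot = 4.487/17.84 = 0.2515.

0.25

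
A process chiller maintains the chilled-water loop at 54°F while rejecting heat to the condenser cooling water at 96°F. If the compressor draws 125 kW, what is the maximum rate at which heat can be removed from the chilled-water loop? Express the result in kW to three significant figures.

1530 kW

In absolute terms T_C = 285.37 K and T_H = 308.71 K, so ΔT = 23.33 K.
COP_Carnot = T_C/ΔT = 285.37/23.33 = 12.23.
Q̇_max = COP_Carnot × Ẇ = 12.23 × 125.0 kW = 1529 kW.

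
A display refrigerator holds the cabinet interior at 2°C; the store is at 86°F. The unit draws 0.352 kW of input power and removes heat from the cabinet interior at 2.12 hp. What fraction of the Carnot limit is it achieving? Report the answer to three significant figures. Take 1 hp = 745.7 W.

Converting, Q̇_C = 2.120 hp = 1.581 kW, so COP_actual = Q̇_C/Ẇ = 1.581/0.3520 = 4.491.
In absolute terms T_C = 275.15 K and T_H = 303.15 K, so ΔT = 28.00 K.
COP_Carnot = T_C/ΔT = 275.15/28.00 = 9.827.
η_II = COP_actual/COP_Carnot = 4.491/9.827 = 0.4570.

0.457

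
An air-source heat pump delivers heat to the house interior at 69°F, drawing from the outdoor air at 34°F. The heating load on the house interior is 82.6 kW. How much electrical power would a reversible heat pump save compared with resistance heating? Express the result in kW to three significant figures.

77.1 kW

In absolute terms T_C = 274.26 K and T_H = 293.71 K, so ΔT = 19.44 K.
COP_Carnot = T_H/ΔT = 293.71/19.44 = 15.10.
Resistance heating needs Ẇ_res = Q̇_H = 82.60 kW; the reversible heat pump needs only Ẇ_hp = Q̇_H/COP = 5.468 kW.
Saving = 82.60 − 5.468 = 77.13 kW.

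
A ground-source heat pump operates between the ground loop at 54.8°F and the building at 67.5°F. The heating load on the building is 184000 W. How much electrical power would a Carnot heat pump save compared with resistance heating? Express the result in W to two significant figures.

180000 W

In absolute terms T_C = 285.82 K and T_H = 292.87 K, so ΔT = 7.056 K.
COP_Carnot = T_H/ΔT = 292.87/7.056 = 41.51.
Resistance heating needs Ẇ_res = Q̇_H = 184000 W; the reversible heat pump needs only Ẇ_hp = Q̇_H/COP = 4433 W.
Saving = 184000 − 4433 = 179600 W.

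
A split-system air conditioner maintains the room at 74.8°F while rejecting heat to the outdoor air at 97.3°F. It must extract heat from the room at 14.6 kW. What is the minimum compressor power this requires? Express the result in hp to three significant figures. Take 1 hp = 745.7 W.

In absolute terms T_C = 296.93 K and T_H = 309.43 K, so ΔT = 12.50 K.
COP_Carnot = T_C/ΔT = 296.93/12.50 = 23.75.
Ẇ_min = Q̇/COP_Carnot = 14.60/23.75 = 0.6146 kW = 0.8242 hp.

0.824 hp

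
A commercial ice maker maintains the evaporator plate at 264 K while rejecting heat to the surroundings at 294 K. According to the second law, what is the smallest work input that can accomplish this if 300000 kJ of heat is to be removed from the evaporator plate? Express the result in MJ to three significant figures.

The reservoir spacing is ΔT = 294 − 264 = 30.00 K.
The reversible limit is COP_R = T_C/ΔT = 8.800, so W_min = Q_C/COP = Q_C·ΔT/T_C.
W_min = 300000 × 30.00/264.00 = 34090 kJ = 34.09 MJ.

34.1 MJ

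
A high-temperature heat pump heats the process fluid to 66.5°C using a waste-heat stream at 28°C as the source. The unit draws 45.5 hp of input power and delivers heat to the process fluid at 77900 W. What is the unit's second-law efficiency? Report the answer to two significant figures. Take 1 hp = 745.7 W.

0.26

Converting, Q̇_H = 77900 W = 104.5 hp, so COP_actual = Q̇_H/Ẇ = 104.5/45.50 = 2.296.
In absolute terms T_C = 301.15 K and T_H = 339.65 K, so ΔT = 38.50 K.
COP_Carnot = T_H/ΔT = 339.65/38.50 = 8.822.
η_II = COP_actual/COP_Carnot = 2.296/8.822 = 0.2603.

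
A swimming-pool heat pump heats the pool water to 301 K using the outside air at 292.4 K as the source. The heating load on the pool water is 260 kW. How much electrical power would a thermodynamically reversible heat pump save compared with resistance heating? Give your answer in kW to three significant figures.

253 kW

The reservoir spacing is ΔT = 301 − 292.4 = 8.600 K.
COP_Carnot = T_H/ΔT = 301.00/8.600 = 35.00.
Resistance heating needs Ẇ_res = Q̇_H = 260.0 kW; the reversible heat pump needs only Ẇ_hp = Q̇_H/COP = 7.429 kW.
Saving = 260.0 − 7.429 = 252.6 kW.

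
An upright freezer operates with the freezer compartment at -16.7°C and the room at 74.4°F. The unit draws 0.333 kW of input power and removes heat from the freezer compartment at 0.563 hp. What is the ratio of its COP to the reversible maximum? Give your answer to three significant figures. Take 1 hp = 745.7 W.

Converting, Q̇_C = 0.5630 hp = 0.4198 kW, so COP_actual = Q̇_C/Ẇ = 0.4198/0.3330 = 1.261.
In absolute terms T_C = 256.45 K and T_H = 296.71 K, so ΔT = 40.26 K.
COP_Carnot = T_C/ΔT = 256.45/40.26 = 6.371.
η_II = COP_actual/COP_Carnot = 1.261/6.371 = 0.1979.

0.198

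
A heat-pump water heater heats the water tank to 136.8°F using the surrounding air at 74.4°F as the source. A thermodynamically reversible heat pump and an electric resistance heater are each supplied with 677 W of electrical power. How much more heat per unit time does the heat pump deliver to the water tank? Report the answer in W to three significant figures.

5790 W

In absolute terms T_C = 296.71 K and T_H = 331.37 K, so ΔT = 34.67 K.
COP_Carnot = T_H/ΔT = 331.37/34.67 = 9.559.
The heat pump delivers Q̇_H = COP × Ẇ = 6471 W; the resistance heater delivers Ẇ = 677.0 W.
Extra = (COP − 1)·Ẇ = 5794 W.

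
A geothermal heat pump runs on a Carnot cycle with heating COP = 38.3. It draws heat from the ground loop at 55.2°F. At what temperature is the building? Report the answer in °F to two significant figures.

69 °F

COP_HP = T_H/(T_H − T_C) rearranges to T_H = COP·T_C/(COP − 1).
With T_C = 286.04 K, T_H = 38.3 × 286.04/37.30 = 293.71 K.
Converting, 293.71 K = 69.00°F.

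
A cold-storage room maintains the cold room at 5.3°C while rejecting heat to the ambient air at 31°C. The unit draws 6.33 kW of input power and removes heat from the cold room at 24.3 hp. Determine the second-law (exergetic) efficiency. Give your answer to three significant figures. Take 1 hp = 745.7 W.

0.264

Converting, Q̇_C = 24.30 hp = 18.12 kW, so COP_actual = Q̇_C/Ẇ = 18.12/6.330 = 2.863.
In absolute terms T_C = 278.45 K and T_H = 304.15 K, so ΔT = 25.70 K.
COP_Carnot = T_C/ΔT = 278.45/25.70 = 10.83.
η_II = COP_actual/COP_Carnot = 2.863/10.83 = 0.2642.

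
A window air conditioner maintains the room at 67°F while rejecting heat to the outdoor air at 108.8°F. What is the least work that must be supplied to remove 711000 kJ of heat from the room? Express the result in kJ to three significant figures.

In absolute terms T_C = 292.59 K and T_H = 315.82 K, so ΔT = 23.22 K.
The reversible limit is COP_R = T_C/ΔT = 12.60, so W_min = Q_C/COP = Q_C·ΔT/T_C.
W_min = 711000 × 23.22/292.59 = 56430 kJ.

56400 kJ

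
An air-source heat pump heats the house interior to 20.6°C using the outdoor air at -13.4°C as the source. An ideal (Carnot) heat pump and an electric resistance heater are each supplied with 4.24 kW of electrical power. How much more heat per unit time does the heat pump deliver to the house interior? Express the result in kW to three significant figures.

In absolute terms T_C = 259.75 K and T_H = 293.75 K, so ΔT = 34.00 K.
COP_Carnot = T_H/ΔT = 293.75/34.00 = 8.640.
The heat pump delivers Q̇_H = COP × Ẇ = 36.63 kW; the resistance heater delivers Ẇ = 4.240 kW.
Extra = (COP − 1)·Ẇ = 32.39 kW.

32.4 kW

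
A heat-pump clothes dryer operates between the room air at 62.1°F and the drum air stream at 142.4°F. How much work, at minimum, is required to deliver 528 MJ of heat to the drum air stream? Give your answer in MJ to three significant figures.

In absolute terms T_C = 289.87 K and T_H = 334.48 K, so ΔT = 44.61 K.
The reversible limit is COP_HP = T_H/ΔT = 7.498, so W_min = Q_H/COP = Q_H·ΔT/T_H.
W_min = 528.0 × 44.61/334.48 = 70.42 MJ.

70.4 MJ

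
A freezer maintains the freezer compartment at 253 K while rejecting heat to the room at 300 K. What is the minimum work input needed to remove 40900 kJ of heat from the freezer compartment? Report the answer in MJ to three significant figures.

7.60 MJ

The reservoir spacing is ΔT = 300 − 253 = 47.00 K.
The reversible limit is COP_R = T_C/ΔT = 5.383, so W_min = Q_C/COP = Q_C·ΔT/T_C.
W_min = 40900 × 47.00/253.00 = 7598 kJ = 7.598 MJ.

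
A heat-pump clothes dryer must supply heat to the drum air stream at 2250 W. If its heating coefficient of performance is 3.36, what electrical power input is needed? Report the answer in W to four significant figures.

669.6 W

Ẇ = Q̇_H/COP_HP = 2250/3.36 = 669.6 W.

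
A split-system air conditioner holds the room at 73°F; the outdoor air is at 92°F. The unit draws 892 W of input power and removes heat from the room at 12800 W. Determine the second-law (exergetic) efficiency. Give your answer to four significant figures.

0.5118

COP_actual = Q̇_C/Ẇ = 12800/892.0 = 14.35.
In absolute terms T_C = 295.93 K and T_H = 306.48 K, so ΔT = 10.56 K.
COP_Carnot = T_C/ΔT = 295.93/10.56 = 28.04.
η_II = COP_actual/COP_Carnot = 14.35/28.04 = 0.5118.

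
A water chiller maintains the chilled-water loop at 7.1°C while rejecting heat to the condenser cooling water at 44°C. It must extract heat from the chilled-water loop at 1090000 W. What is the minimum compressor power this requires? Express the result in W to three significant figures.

In absolute terms T_C = 280.25 K and T_H = 317.15 K, so ΔT = 36.90 K.
COP_Carnot = T_C/ΔT = 280.25/36.90 = 7.595.
Ẇ_min = Q̇/COP_Carnot = 1090000/7.595 = 143500 W.

144000 W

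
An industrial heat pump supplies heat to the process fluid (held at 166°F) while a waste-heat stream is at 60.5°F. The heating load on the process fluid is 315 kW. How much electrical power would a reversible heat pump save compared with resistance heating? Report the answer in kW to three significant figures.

262 kW

In absolute terms T_C = 288.98 K and T_H = 347.59 K, so ΔT = 58.61 K.
COP_Carnot = T_H/ΔT = 347.59/58.61 = 5.931.
Resistance heating needs Ẇ_res = Q̇_H = 315.0 kW; the reversible heat pump needs only Ẇ_hp = Q̇_H/COP = 53.12 kW.
Saving = 315.0 − 53.12 = 261.9 kW.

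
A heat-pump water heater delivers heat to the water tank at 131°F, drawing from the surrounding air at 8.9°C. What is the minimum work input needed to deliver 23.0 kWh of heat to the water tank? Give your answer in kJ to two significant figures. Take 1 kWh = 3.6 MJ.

12000 kJ

In absolute terms T_C = 282.05 K and T_H = 328.15 K, so ΔT = 46.10 K.
The reversible limit is COP_HP = T_H/ΔT = 7.118, so W_min = Q_H/COP = Q_H·ΔT/T_H.
W_min = 23.00 × 46.10/328.15 = 3.231 kWh = 11630 kJ.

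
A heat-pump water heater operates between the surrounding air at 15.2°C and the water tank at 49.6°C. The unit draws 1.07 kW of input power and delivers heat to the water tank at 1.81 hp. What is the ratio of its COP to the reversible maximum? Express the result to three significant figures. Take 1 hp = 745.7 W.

0.134

Converting, Q̇_H = 1.810 hp = 1.350 kW, so COP_actual = Q̇_H/Ẇ = 1.350/1.070 = 1.261.
In absolute terms T_C = 288.35 K and T_H = 322.75 K, so ΔT = 34.40 K.
COP_Carnot = T_H/ΔT = 322.75/34.40 = 9.382.
η_II = COP_actual/COP_Carnot = 1.261/9.382 = 0.1344.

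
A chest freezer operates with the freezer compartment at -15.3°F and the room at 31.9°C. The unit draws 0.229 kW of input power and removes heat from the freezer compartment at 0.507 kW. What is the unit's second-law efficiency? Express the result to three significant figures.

COP_actual = Q̇_C/Ẇ = 0.5070/0.2290 = 2.214.
In absolute terms T_C = 246.87 K and T_H = 305.05 K, so ΔT = 58.18 K.
COP_Carnot = T_C/ΔT = 246.87/58.18 = 4.243.
η_II = COP_actual/COP_Carnot = 2.214/4.243 = 0.5217.

0.522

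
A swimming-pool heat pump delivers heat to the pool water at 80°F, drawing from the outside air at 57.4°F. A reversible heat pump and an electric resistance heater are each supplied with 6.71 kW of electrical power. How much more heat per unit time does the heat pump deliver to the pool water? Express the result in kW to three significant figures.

In absolute terms T_C = 287.26 K and T_H = 299.82 K, so ΔT = 12.56 K.
COP_Carnot = T_H/ΔT = 299.82/12.56 = 23.88.
The heat pump delivers Q̇_H = COP × Ẇ = 160.2 kW; the resistance heater delivers Ẇ = 6.710 kW.
Extra = (COP − 1)·Ẇ = 153.5 kW.

154 kW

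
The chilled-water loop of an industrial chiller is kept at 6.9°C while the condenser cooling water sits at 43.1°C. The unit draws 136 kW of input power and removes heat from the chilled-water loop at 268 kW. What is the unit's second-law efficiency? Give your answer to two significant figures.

COP_actual = Q̇_C/Ẇ = 268.0/136.0 = 1.971.
In absolute terms T_C = 280.05 K and T_H = 316.25 K, so ΔT = 36.20 K.
COP_Carnot = T_C/ΔT = 280.05/36.20 = 7.736.
η_II = COP_actual/COP_Carnot = 1.971/7.736 = 0.2547.

0.25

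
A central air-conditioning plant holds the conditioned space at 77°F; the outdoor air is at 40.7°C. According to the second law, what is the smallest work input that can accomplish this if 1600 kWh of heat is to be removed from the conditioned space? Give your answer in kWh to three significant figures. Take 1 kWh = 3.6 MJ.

84.3 kWh

In absolute terms T_C = 298.15 K and T_H = 313.85 K, so ΔT = 15.70 K.
The reversible limit is COP_R = T_C/ΔT = 18.99, so W_min = Q_C/COP = Q_C·ΔT/T_C.
W_min = 1600 × 15.70/298.15 = 84.25 kWh.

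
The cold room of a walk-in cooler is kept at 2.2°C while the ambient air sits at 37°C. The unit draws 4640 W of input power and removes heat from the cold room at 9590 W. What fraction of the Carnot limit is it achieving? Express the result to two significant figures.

0.26

COP_actual = Q̇_C/Ẇ = 9590/4640 = 2.067.
In absolute terms T_C = 275.35 K and T_H = 310.15 K, so ΔT = 34.80 K.
COP_Carnot = T_C/ΔT = 275.35/34.80 = 7.912.
η_II = COP_actual/COP_Carnot = 2.067/7.912 = 0.2612.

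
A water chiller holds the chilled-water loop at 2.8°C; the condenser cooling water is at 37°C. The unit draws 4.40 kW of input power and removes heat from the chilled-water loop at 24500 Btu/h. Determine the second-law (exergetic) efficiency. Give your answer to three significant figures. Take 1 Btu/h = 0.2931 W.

0.202

Converting, Q̇_C = 24500 Btu/h = 7.181 kW, so COP_actual = Q̇_C/Ẇ = 7.181/4.400 = 1.632.
In absolute terms T_C = 275.95 K and T_H = 310.15 K, so ΔT = 34.20 K.
COP_Carnot = T_C/ΔT = 275.95/34.20 = 8.069.
η_II = COP_actual/COP_Carnot = 1.632/8.069 = 0.2023.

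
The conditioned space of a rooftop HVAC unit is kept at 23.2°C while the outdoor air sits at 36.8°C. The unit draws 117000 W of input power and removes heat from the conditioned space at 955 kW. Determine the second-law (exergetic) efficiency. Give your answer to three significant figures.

0.375

Converting, Q̇_C = 955.0 kW = 955000 W, so COP_actual = Q̇_C/Ẇ = 955000/117000 = 8.162.
In absolute terms T_C = 296.35 K and T_H = 309.95 K, so ΔT = 13.60 K.
COP_Carnot = T_C/ΔT = 296.35/13.60 = 21.79.
η_II = COP_actual/COP_Carnot = 8.162/21.79 = 0.3746.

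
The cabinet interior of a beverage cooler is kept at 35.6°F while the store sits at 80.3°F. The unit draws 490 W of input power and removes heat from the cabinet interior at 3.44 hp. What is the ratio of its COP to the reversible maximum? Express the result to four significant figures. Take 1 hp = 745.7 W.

0.4725

Converting, Q̇_C = 3.440 hp = 2565 W, so COP_actual = Q̇_C/Ẇ = 2565/490.0 = 5.235.
In absolute terms T_C = 275.15 K and T_H = 299.98 K, so ΔT = 24.83 K.
COP_Carnot = T_C/ΔT = 275.15/24.83 = 11.08.
η_II = COP_actual/COP_Carnot = 5.235/11.08 = 0.4725.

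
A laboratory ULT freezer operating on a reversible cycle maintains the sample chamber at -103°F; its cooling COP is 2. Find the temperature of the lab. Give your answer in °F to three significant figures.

75.3 °F

COP_R = T_C/(T_H − T_C) gives T_H − T_C = T_C/COP.
With T_C = 198.15 K, T_H = 198.15 × (1 + 1/2) = 297.22 K.
Converting, 297.22 K = 75.33°F.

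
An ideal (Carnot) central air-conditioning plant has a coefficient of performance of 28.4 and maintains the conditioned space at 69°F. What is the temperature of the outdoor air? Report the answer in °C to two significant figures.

31 °C

COP_R = T_C/(T_H − T_C) gives T_H − T_C = T_C/COP.
With T_C = 293.71 K, T_H = 293.71 × (1 + 1/28.4) = 304.05 K.
Converting, 304.05 K = 30.90°C.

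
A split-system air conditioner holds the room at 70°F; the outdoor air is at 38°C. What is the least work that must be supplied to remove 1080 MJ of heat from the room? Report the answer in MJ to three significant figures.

62.0 MJ

In absolute terms T_C = 294.26 K and T_H = 311.15 K, so ΔT = 16.89 K.
The reversible limit is COP_R = T_C/ΔT = 17.42, so W_min = Q_C/COP = Q_C·ΔT/T_C.
W_min = 1080 × 16.89/294.26 = 61.99 MJ.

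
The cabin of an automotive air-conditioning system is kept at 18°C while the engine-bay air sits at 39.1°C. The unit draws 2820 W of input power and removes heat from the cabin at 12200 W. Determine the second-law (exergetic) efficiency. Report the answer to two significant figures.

0.31

COP_actual = Q̇_C/Ẇ = 12200/2820 = 4.326.
In absolute terms T_C = 291.15 K and T_H = 312.25 K, so ΔT = 21.10 K.
COP_Carnot = T_C/ΔT = 291.15/21.10 = 13.80.
η_II = COP_actual/COP_Carnot = 4.326/13.80 = 0.3135.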